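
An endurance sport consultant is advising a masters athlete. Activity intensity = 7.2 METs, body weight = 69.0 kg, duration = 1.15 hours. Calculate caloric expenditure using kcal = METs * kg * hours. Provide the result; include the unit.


kcal = 7.2 * 69.0 * 1.15
= 496.8 * 1.15
= 571.32 kcal

571.32 kcal


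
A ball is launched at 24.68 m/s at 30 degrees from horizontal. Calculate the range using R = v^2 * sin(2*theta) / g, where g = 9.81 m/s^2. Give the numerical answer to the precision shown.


sin(2 * 30) = sin(60) = 0.866025
v^2 = 24.68^2 = 609.1024
R = 609.1024 * 0.866025 / 9.81
= 53.771 m

53.771 m


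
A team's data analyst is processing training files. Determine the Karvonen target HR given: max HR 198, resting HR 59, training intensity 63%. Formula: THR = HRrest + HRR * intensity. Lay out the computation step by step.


HRR = HRmax - HRrest = 198 - 59 = 139
THR = 59 + 139 * 0.63
= 146.57 bpm

146.57 bpm


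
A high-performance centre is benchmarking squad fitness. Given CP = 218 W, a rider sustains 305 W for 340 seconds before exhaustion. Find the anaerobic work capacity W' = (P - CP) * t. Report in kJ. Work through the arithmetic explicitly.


Excess power = 305 - 218 = 87 W
Work above CP = 87 * 340 = 29580 J
W' = 29.58 kJ

29.58 kJ


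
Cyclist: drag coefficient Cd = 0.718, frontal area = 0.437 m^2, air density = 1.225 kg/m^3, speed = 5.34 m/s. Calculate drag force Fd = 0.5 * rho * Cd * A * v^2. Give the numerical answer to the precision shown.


v^2 = 5.34^2 = 28.5156
Fd = 0.5 * 1.225 * 0.718 * 0.437 * 28.5156
= 5.48 N

5.48 N


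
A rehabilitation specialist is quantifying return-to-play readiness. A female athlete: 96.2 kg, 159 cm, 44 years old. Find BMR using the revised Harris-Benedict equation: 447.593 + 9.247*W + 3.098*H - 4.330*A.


Intercept = 447.593
Weight contribution = 9.247 * 96.2 = 889.5614
Height contribution = 3.098 * 159 = 492.582
Age contribution = 4.33 * 44 = 190.52
BMR = 447.593 + 889.5614 + 492.582 - 190.52
= 1639.22 kcal/day

1639.22 kcal/day


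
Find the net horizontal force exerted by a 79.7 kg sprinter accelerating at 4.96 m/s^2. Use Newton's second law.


Newton's second law: F = m * a
F = 79.7 * 4.96 = 395.31 N

395.31 N


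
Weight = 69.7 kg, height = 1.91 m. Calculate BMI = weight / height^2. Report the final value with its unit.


height^2 = 1.91^2 = 3.6481
BMI = 69.7 / 3.6481 = 19.11 kg/m^2

19.11 kg/m^2


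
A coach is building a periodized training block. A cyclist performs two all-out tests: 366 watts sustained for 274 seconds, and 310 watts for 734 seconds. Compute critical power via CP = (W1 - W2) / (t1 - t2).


W1 = P1 * t1 = 366 * 274 = 100284 J
W2 = P2 * t2 = 310 * 734 = 227540 J
CP = (100284 - 227540) / (274 - 734)
= 276.64 W

276.64 W


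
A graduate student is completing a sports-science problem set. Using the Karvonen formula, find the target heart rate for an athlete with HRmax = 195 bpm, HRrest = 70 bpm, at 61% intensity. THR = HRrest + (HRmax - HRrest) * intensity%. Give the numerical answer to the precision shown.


HRR = 195 - 70 = 125
THR = 70 + 125 * 0.61
= 70 + 76.25
= 146.25 bpm

146.25 bpm


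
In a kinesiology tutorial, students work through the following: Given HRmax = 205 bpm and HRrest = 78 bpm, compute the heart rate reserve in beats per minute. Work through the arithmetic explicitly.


Heart rate reserve = maximum HR minus resting HR
HRR = 205 - 78 = 127 bpm

127 bpm


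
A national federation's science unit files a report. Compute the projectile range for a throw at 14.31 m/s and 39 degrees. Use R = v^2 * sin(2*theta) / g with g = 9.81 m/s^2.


Two times the angle = 78 degrees
sin(78) = 0.978148
R = 204.7761 * 0.978148 / 9.81 = 20.418 m

20.418 m


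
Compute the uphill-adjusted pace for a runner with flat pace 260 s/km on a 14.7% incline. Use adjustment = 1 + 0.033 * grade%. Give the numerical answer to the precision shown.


Adjustment factor = 1 + 0.033 * 14.7 = 1.4851
Grade-adjusted pace = 260 * 1.4851 = 386.13 s/km

386.13 s/km


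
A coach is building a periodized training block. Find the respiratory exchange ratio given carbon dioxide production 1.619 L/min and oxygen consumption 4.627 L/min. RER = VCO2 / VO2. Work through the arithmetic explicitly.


VCO2 = 1.619 L/min
VO2 = 4.627 L/min
RER = 1.619 / 4.627 = 0.3499

0.3499


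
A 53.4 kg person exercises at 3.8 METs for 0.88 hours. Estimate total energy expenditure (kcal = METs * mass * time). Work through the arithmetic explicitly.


Energy = METs * mass(kg) * time(h)
= 3.8 * 53.4 * 0.88
= 178.57 kcal

178.57 kcal


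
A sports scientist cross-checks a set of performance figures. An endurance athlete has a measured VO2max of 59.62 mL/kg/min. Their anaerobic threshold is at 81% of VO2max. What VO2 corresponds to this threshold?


Anaerobic threshold VO2 = VO2max * 81%
= 59.62 * 0.81
= 48.29 mL/kg/min

48.29 mL/kg/min


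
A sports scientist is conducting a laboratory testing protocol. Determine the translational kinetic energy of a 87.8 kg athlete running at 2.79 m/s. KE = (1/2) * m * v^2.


KE = 0.5 * m * v^2
= 0.5 * 87.8 * 2.79^2
= 0.5 * 87.8 * 7.7841
= 341.72 J

341.72 J


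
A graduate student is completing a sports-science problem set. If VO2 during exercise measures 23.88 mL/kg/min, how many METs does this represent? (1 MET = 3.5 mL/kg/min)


METs = VO2 / 3.5 = 23.88 / 3.5 = 6.82

6.82 METs


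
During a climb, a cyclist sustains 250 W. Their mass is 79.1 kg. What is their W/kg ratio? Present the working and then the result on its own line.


Power-to-weight = 250 W / 79.1 kg
= 3.161 W/kg

3.161 W/kg


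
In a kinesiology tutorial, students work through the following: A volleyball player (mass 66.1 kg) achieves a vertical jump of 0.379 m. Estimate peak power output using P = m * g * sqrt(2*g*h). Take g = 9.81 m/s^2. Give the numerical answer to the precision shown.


2 * g * h = 2 * 9.81 * 0.379 = 7.43598
sqrt(7.43598) = 2.726899 m/s
P = 66.1 * 9.81 * 2.726899 = 1768.23 W

1768.23 W


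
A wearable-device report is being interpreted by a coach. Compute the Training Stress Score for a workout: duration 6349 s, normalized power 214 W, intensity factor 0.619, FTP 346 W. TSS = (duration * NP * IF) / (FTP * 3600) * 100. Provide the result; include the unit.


Product = 6349 * 214 * 0.619 = 841026.634
Base = 346 * 3600 = 1245600
TSS = 841026.634 / 1245600 * 100 = 67.52

67.52 TSS


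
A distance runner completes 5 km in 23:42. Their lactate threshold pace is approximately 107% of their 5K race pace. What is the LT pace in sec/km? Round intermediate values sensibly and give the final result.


Convert to seconds: 23 min 42 s = 1422 s
Pace per km = 1422 / 5 = 284.4 s/km
LT pace = 284.4 * 1.07 = 304.31 s/km

304.31 s/km


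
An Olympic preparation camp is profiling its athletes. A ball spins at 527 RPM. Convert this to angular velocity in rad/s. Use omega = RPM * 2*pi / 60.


omega = 527 * 2 * pi / 60
= 527 * 6.28318531 / 60
= 3311.239 / 60
= 55.187 rad/s

55.187 rad/s


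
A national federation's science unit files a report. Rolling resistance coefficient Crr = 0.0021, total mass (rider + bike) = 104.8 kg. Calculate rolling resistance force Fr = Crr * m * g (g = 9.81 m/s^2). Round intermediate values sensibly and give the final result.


Fr = Crr * m * g
= 0.0021 * 104.8 * 9.81
= 2.159 N

2.159 N


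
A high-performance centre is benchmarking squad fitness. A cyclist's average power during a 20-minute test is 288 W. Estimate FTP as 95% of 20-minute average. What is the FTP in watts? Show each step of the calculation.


FTP = 20-min power * 0.95
= 288 * 0.95
= 273.6 W

273.6 W


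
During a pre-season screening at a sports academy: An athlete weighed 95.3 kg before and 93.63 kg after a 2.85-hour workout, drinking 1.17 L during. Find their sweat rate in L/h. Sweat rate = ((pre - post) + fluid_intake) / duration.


Body mass change = 1.67 kg
Total sweat loss = 1.67 + 1.17 = 2.84 L
Rate = 2.84 / 2.85 = 0.996 L/h

0.996 L/h


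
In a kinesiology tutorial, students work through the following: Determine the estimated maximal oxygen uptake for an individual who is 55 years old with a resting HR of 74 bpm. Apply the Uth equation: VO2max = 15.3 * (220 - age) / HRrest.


HRmax = 220 - 55 = 165
VO2max = 15.3 * (165 / 74)
= 15.3 * 2.2297
= 34.11 mL/kg/min

34.11 mL/kg/min


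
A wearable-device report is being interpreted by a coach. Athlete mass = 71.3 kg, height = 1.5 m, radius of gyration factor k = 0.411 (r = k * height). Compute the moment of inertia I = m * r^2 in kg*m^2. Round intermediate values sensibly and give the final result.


r = k * height = 0.411 * 1.5 = 0.6165 m
r^2 = 0.6165^2 = 0.380072
I = 71.3 * 0.380072 = 27.099 kg*m^2

27.099 kg*m^2


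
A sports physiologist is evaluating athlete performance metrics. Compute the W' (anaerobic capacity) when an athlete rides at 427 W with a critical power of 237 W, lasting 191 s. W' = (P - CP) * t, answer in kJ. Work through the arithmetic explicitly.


Above-CP power = 190 W
Duration = 191 s
W' = 190 * 191 = 36290 J
Convert: 36290 / 1000 = 36.29 kJ

36.29 kJ


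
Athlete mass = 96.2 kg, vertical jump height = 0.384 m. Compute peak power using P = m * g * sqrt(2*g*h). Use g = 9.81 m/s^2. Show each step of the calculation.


sqrt(2 * 9.81 * 0.384) = sqrt(7.53408) = 2.744828 m/s
P = 96.2 * 9.81 * 2.744828
= 2590.35 W

2590.35 W


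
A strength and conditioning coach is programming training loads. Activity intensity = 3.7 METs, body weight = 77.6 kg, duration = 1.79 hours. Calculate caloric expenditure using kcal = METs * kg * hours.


kcal = 3.7 * 77.6 * 1.79
= 287.12 * 1.79
= 513.94 kcal

513.94 kcal


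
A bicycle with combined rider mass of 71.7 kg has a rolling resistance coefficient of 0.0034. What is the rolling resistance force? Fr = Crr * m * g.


Fr = 0.0034 * 71.7 * 9.81
= 0.24378 * 9.81
= 2.391 N

2.391 N


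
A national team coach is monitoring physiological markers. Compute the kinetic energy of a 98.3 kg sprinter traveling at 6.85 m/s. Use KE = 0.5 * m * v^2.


Velocity squared = 46.9225
KE = 0.5 * 98.3 * 46.9225 = 2306.24 J

2306.24 J


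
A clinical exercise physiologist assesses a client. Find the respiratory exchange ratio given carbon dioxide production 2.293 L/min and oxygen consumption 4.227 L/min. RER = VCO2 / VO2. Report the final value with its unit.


VCO2 = 2.293 L/min
VO2 = 4.227 L/min
RER = 2.293 / 4.227 = 0.5425

0.5425


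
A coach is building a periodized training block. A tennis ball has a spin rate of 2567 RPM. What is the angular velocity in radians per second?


Convert RPM to rad/s: multiply by 2*pi and divide by 60
omega = 2567 * 2 * pi / 60
= 268.816 rad/s

268.816 rad/s


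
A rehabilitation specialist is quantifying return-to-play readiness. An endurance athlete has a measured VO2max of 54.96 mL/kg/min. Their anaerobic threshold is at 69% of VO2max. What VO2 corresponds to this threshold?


Anaerobic threshold VO2 = VO2max * 69%
= 54.96 * 0.69
= 37.92 mL/kg/min

37.92 mL/kg/min


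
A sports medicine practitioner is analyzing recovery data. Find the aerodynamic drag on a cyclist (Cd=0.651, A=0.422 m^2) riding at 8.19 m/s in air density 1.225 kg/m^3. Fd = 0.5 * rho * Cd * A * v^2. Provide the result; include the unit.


Fd = 0.5 * 1.225 * 0.651 * 0.422 * 8.19^2
= 0.5 * 1.225 * 0.651 * 0.422 * 67.0761
= 11.287 N

11.287 N


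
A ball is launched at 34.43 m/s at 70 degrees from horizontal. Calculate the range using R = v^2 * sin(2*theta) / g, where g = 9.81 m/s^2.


sin(2 * 70) = sin(140) = 0.642788
v^2 = 34.43^2 = 1185.4249
R = 1185.4249 * 0.642788 / 9.81
= 77.673 m

77.673 m


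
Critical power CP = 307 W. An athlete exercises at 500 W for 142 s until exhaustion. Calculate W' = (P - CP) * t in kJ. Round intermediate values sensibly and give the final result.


P - CP = 500 - 307 = 193 W
W' = 193 * 142 = 27406 J
= 27406 / 1000 = 27.406 kJ

27.406 kJ


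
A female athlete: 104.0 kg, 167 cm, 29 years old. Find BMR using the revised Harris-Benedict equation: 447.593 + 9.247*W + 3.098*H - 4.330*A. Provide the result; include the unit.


Intercept = 447.593
Weight contribution = 9.247 * 104.0 = 961.688
Height contribution = 3.098 * 167 = 517.366
Age contribution = 4.33 * 29 = 125.57
BMR = 447.593 + 961.688 + 517.366 - 125.57
= 1801.08 kcal/day

1801.08 kcal/day


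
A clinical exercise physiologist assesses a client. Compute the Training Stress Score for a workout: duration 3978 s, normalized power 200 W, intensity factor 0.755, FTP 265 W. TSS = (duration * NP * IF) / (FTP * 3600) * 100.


Product = 3978 * 200 * 0.755 = 600678.0
Base = 265 * 3600 = 954000
TSS = 600678.0 / 954000 * 100 = 62.96

62.96 TSS


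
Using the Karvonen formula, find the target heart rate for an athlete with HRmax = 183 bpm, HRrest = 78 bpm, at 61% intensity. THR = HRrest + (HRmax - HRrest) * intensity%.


HRR = 183 - 78 = 105
THR = 78 + 105 * 0.61
= 78 + 64.05
= 142.05 bpm

142.05 bpm


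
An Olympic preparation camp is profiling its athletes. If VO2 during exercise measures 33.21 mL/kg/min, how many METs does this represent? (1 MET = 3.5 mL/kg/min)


METs = VO2 / 3.5 = 33.21 / 3.5 = 9.49

9.49 METs


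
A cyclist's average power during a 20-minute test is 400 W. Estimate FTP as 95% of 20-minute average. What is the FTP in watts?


FTP = 20-min power * 0.95
= 400 * 0.95
= 380.0 W

380.0 W


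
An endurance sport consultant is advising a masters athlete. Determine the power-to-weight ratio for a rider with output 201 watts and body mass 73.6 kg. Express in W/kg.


P/W = 201 / 73.6 = 2.731 W/kg

2.731 W/kg


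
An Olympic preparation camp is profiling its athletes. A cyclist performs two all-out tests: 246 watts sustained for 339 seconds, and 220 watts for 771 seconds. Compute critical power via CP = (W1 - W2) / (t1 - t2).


W1 = P1 * t1 = 246 * 339 = 83394 J
W2 = P2 * t2 = 220 * 771 = 169620 J
CP = (83394 - 169620) / (339 - 771)
= 199.6 W

199.6 W


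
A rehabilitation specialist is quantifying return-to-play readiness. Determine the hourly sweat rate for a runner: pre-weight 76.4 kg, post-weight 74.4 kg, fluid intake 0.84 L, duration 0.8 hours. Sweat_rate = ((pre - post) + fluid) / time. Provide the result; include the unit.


Mass lost = 76.4 - 74.4 = 2.0 kg
Add fluid consumed: 2.0 + 0.84 = 2.84 L total sweat
Sweat rate = 2.84 / 0.8 = 3.55 L/h

3.55 L/h


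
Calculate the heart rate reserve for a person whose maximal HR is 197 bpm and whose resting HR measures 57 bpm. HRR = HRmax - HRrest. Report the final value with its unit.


HRmax = 197 bpm
HRrest = 57 bpm
HRR = 197 - 57 = 140 bpm

140 bpm


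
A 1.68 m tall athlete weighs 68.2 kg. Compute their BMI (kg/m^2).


height^2 = 2.8224 m^2
BMI = 68.2 / 2.8224 = 24.16 kg/m^2

24.16 kg/m^2


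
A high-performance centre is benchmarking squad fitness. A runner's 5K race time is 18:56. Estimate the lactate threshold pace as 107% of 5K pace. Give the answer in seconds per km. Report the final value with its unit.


Total race time = 18*60 + 56 = 1136 seconds
5K pace = 1136 / 5 = 227.2 sec/km
LT pace = 227.2 * 1.07 = 243.1 sec/km

243.1 s/km


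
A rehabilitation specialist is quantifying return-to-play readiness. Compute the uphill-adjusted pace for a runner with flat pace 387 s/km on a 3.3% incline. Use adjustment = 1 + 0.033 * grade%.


Adjustment factor = 1 + 0.033 * 3.3 = 1.1089
Grade-adjusted pace = 387 * 1.1089 = 429.14 s/km

429.14 s/km


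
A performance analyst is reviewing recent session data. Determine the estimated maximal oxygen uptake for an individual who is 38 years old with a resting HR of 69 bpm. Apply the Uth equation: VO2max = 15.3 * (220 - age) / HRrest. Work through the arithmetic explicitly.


HRmax = 220 - 38 = 182
VO2max = 15.3 * (182 / 69)
= 15.3 * 2.6377
= 40.36 mL/kg/min

40.36 mL/kg/min


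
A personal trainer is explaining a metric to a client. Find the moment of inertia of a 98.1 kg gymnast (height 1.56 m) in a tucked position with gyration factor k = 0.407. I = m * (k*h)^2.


Radius of gyration = 0.407 * 1.56 = 0.63492 m
I = 98.1 * 0.63492^2
= 98.1 * 0.403123
= 39.546 kg*m^2

39.546 kg*m^2


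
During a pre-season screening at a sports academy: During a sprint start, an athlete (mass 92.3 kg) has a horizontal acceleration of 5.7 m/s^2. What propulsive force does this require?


Propulsive force = mass * acceleration
= 92.3 kg * 5.7 m/s^2
= 526.11 N

526.11 N


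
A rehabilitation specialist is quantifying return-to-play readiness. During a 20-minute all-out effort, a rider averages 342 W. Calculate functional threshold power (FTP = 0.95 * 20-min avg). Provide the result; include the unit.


FTP = 0.95 * 342
= 324.9 W

324.9 W


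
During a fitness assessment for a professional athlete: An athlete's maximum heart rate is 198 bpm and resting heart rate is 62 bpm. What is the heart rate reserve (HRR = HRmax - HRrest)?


HRR = HRmax - HRrest
= 198 - 62
= 136 bpm

136 bpm


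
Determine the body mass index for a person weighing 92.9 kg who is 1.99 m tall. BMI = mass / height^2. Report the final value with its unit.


BMI = mass / height^2
= 92.9 / 1.99^2
= 92.9 / 3.9601
= 23.46 kg/m^2

23.46 kg/m^2


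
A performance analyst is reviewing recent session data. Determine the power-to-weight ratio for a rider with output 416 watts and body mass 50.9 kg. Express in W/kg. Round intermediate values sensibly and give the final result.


P/W = 416 / 50.9 = 8.173 W/kg

8.173 W/kg


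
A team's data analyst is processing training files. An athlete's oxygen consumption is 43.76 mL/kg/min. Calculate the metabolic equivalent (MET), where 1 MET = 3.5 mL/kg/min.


MET = VO2 / 3.5
= 43.76 / 3.5
= 12.5 METs

12.5 METs


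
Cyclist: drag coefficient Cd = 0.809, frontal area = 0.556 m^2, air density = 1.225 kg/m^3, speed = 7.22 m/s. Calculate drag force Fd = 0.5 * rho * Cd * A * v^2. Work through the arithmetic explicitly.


v^2 = 7.22^2 = 52.1284
Fd = 0.5 * 1.225 * 0.809 * 0.556 * 52.1284
= 14.362 N

14.362 N


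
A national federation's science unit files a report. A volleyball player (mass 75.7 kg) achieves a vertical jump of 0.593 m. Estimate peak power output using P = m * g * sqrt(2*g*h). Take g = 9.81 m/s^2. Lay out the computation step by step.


2 * g * h = 2 * 9.81 * 0.593 = 11.63466
sqrt(11.63466) = 3.410962 m/s
P = 75.7 * 9.81 * 3.410962 = 2533.04 W

2533.04 W


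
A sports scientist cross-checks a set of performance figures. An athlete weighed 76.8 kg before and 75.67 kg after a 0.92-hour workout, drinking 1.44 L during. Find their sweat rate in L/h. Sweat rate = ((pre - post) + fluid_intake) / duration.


Body mass change = 1.13 kg
Total sweat loss = 1.13 + 1.44 = 2.57 L
Rate = 2.57 / 0.92 = 2.793 L/h

2.793 L/h


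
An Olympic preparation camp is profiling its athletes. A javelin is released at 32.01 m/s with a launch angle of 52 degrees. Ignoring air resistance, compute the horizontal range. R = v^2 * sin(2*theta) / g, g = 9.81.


Launch speed squared = 1024.6401
sin(2 * 52 deg) = 0.970296
Range = 1024.6401 * 0.970296 / 9.81
= 101.346 m

101.346 m


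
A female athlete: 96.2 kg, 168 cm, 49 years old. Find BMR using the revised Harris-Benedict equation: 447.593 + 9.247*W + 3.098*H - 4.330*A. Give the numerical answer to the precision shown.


Intercept = 447.593
Weight contribution = 9.247 * 96.2 = 889.5614
Height contribution = 3.098 * 168 = 520.464
Age contribution = 4.33 * 49 = 212.17
BMR = 447.593 + 889.5614 + 520.464 - 212.17
= 1645.45 kcal/day

1645.45 kcal/day


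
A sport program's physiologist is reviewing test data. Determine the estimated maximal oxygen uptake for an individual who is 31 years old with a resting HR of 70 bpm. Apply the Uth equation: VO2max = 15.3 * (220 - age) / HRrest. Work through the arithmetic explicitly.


HRmax = 220 - 31 = 189
VO2max = 15.3 * (189 / 70)
= 15.3 * 2.7
= 41.31 mL/kg/min

41.31 mL/kg/min


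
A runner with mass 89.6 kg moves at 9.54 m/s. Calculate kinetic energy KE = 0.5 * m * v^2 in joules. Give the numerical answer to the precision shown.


v^2 = 9.54^2 = 91.0116
KE = 0.5 * 89.6 * 91.0116
= 4077.32 J

4077.32 J


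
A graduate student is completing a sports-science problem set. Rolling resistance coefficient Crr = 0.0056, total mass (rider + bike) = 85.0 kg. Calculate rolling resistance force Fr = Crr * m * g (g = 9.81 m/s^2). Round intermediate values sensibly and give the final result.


Fr = Crr * m * g
= 0.0056 * 85.0 * 9.81
= 4.67 N

4.67 N


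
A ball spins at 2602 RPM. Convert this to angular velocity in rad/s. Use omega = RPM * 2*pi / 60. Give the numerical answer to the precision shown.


omega = 2602 * 2 * pi / 60
= 2602 * 6.28318531 / 60
= 16348.848 / 60
= 272.481 rad/s

272.481 rad/s


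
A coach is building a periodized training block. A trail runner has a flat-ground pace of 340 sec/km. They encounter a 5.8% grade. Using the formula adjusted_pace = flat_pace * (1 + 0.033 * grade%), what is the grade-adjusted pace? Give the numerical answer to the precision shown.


Grade factor = 1 + 0.033 * 5.8 = 1.1914
Adjusted = 340 * 1.1914 = 405.08 sec/km

405.08 s/km


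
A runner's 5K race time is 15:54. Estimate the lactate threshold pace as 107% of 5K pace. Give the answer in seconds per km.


Total race time = 15*60 + 54 = 954 seconds
5K pace = 954 / 5 = 190.8 sec/km
LT pace = 190.8 * 1.07 = 204.16 sec/km

204.16 s/km


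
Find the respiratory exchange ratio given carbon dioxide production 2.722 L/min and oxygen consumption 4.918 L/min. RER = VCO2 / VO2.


VCO2 = 2.722 L/min
VO2 = 4.918 L/min
RER = 2.722 / 4.918 = 0.5535

0.5535


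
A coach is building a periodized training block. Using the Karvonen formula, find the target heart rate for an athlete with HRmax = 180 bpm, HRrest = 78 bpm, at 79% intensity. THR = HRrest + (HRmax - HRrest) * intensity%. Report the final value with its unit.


HRR = 180 - 78 = 102
THR = 78 + 102 * 0.79
= 78 + 80.58
= 158.58 bpm

158.58 bpm


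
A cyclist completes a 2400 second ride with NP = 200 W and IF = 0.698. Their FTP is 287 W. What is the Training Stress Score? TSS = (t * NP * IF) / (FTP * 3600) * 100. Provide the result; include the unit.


t * NP * IF = 2400 * 200 * 0.698 = 335040.0
FTP * 3600 = 1033200
TSS = (335040.0 / 1033200) * 100 = 32.43

32.43 TSS


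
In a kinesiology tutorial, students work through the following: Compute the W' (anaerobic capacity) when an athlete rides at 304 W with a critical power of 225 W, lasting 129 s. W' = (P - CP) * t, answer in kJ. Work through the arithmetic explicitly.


Above-CP power = 79 W
Duration = 129 s
W' = 79 * 129 = 10191 J
Convert: 10191 / 1000 = 10.191 kJ

10.191 kJ


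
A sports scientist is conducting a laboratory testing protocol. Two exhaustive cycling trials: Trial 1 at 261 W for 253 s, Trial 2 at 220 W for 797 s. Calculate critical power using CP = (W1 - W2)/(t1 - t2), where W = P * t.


W1 = 261 * 253 = 66033 J
W2 = 220 * 797 = 175340 J
CP = (66033 - 175340) / (253 - 797)
= -109307 / -544
= 200.93 W

200.93 W


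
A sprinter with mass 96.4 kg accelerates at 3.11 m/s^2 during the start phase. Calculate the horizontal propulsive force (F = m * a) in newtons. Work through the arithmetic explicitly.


F = m * a
= 96.4 * 3.11
= 299.8 N

299.8 N


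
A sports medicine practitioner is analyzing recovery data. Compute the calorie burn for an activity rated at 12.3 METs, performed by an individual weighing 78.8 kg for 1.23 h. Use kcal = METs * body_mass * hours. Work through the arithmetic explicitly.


Product of METs and mass = 12.3 * 78.8 = 969.24
Total kcal = 969.24 * 1.23 = 1192.17 kcal

1192.17 kcal


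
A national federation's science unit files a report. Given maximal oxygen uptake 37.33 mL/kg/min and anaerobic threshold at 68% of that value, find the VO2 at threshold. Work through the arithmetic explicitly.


Percentage as decimal = 0.68
VO2 at AT = 37.33 * 0.68 = 25.38 mL/kg/min

25.38 mL/kg/min


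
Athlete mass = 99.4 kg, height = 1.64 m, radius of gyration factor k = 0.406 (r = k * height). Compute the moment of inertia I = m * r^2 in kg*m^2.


r = k * height = 0.406 * 1.64 = 0.66584 m
r^2 = 0.66584^2 = 0.443343
I = 99.4 * 0.443343 = 44.068 kg*m^2

44.068 kg*m^2


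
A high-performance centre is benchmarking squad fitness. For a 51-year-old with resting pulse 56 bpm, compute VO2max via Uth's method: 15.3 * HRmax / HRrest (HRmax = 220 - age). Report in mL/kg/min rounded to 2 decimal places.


Step 1: HRmax = 220 - 51 = 169 bpm
Step 2: Ratio = 169 / 56 = 3.0179
Step 3: VO2max = 15.3 * 3.0179 = 46.17 mL/kg/min

46.17 mL/kg/min


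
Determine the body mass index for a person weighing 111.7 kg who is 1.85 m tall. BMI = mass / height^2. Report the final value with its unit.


BMI = mass / height^2
= 111.7 / 1.85^2
= 111.7 / 3.4225
= 32.64 kg/m^2

32.64 kg/m^2


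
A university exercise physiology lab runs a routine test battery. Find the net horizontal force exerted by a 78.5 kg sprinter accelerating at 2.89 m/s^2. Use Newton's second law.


Newton's second law: F = m * a
F = 78.5 * 2.89 = 226.87 N

226.87 N


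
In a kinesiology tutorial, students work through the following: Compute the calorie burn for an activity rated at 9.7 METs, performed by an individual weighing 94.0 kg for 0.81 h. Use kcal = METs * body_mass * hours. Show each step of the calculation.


Product of METs and mass = 9.7 * 94.0 = 911.8
Total kcal = 911.8 * 0.81 = 738.56 kcal

738.56 kcal


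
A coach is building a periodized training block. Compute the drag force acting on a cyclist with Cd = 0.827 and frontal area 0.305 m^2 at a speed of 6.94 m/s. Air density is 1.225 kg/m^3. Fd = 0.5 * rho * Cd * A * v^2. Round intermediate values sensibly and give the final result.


Step 1: v^2 = 48.1636
Step 2: Fd = 0.5 * 1.225 * 0.827 * 0.305 * 48.1636
= 7.441 N

7.441 N


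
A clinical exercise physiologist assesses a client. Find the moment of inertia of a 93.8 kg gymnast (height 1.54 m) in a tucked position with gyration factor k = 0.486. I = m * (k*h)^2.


Radius of gyration = 0.486 * 1.54 = 0.74844 m
I = 93.8 * 0.74844^2
= 93.8 * 0.560162
= 52.543 kg*m^2

52.543 kg*m^2


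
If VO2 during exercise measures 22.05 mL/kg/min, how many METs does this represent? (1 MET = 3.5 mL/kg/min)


METs = VO2 / 3.5 = 22.05 / 3.5 = 6.3

6.3 METs


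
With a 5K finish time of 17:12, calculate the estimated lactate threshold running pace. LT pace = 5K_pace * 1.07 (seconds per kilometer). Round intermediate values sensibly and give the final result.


Race duration = 1032 s for 5 km
Average pace = 1032 / 5 = 206.4 s/km
LT pace = 206.4 * 1.07
= 220.85 s/km

220.85 s/km


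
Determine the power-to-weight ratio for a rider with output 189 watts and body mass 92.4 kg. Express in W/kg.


P/W = 189 / 92.4 = 2.045 W/kg

2.045 W/kg


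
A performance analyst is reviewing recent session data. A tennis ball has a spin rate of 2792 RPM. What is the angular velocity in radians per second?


Convert RPM to rad/s: multiply by 2*pi and divide by 60
omega = 2792 * 2 * pi / 60
= 292.378 rad/s

292.378 rad/s


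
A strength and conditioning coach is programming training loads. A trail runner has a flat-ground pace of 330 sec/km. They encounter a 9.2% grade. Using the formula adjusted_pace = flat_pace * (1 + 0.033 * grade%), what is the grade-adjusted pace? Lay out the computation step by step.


Grade factor = 1 + 0.033 * 9.2 = 1.3036
Adjusted = 330 * 1.3036 = 430.19 sec/km

430.19 s/km


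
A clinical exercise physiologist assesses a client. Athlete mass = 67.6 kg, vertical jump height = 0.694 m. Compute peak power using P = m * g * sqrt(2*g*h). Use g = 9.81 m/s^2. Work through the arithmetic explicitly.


sqrt(2 * 9.81 * 0.694) = sqrt(13.61628) = 3.690024 m/s
P = 67.6 * 9.81 * 3.690024
= 2447.06 W

2447.06 W


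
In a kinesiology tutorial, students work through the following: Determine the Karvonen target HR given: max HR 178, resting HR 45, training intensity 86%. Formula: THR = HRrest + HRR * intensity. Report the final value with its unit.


HRR = HRmax - HRrest = 178 - 45 = 133
THR = 45 + 133 * 0.86
= 159.38 bpm

159.38 bpm


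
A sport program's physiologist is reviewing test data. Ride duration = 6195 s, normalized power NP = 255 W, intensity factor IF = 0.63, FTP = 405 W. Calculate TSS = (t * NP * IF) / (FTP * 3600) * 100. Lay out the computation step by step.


Numerator = 6195 * 255 * 0.63 = 995226.75
Denominator = 405 * 3600 = 1458000
TSS = 995226.75 / 1458000 * 100
= 68.26

68.26 TSS


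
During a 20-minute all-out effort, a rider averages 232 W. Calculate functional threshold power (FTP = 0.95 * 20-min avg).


FTP = 0.95 * 232
= 220.4 W

220.4 W


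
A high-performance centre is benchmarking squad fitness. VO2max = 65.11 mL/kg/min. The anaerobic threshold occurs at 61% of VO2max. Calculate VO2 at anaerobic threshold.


AT fraction = 61 / 100 = 0.61
AT VO2 = 65.11 * 0.61
= 39.72 mL/kg/min

39.72 mL/kg/min


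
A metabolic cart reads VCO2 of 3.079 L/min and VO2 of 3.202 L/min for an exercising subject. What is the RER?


RER = VCO2 / VO2 = 3.079 / 3.202 = 0.9616

0.9616


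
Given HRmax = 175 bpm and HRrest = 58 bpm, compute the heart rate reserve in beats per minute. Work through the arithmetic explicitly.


Heart rate reserve = maximum HR minus resting HR
HRR = 175 - 58 = 117 bpm

117 bpm


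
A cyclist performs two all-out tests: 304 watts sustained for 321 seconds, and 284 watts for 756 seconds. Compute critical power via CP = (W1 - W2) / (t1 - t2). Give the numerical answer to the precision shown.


W1 = P1 * t1 = 304 * 321 = 97584 J
W2 = P2 * t2 = 284 * 756 = 214704 J
CP = (97584 - 214704) / (321 - 756)
= 269.24 W

269.24 W


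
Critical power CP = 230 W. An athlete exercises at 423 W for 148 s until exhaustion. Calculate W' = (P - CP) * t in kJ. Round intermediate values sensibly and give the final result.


P - CP = 423 - 230 = 193 W
W' = 193 * 148 = 28564 J
= 28564 / 1000 = 28.564 kJ

28.564 kJ


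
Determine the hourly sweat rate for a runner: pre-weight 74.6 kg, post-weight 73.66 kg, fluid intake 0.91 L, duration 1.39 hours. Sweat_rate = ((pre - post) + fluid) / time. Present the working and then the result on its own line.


Mass lost = 74.6 - 73.66 = 0.94 kg
Add fluid consumed: 0.94 + 0.91 = 1.85 L total sweat
Sweat rate = 1.85 / 1.39 = 1.331 L/h

1.331 L/h


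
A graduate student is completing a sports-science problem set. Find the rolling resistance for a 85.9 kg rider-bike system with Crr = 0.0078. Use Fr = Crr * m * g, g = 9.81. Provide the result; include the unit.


m * g = 85.9 * 9.81 = 842.679 N
Fr = 0.0078 * 842.679 = 6.573 N

6.573 N


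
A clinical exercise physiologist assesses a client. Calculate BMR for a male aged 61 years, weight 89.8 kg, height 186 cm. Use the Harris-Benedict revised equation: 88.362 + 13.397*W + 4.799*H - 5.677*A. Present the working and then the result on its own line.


Substituting values:
W term = 13.397 * 89.8 = 1203.0506
H term = 4.799 * 186 = 892.614
A term = 5.677 * 61 = 346.297
BMR = 1837.73 kcal/day

1837.73 kcal/day


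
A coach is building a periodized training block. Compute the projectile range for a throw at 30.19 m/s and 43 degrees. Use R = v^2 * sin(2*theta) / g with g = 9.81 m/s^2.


Two times the angle = 86 degrees
sin(86) = 0.997564
R = 911.4361 * 0.997564 / 9.81 = 92.683 m

92.683 m


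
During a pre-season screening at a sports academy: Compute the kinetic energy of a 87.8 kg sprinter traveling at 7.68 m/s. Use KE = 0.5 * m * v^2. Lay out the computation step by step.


Velocity squared = 58.9824
KE = 0.5 * 87.8 * 58.9824 = 2589.33 J

2589.33 J


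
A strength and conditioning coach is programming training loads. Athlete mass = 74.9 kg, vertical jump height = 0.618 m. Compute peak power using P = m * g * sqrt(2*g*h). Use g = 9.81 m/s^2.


sqrt(2 * 9.81 * 0.618) = sqrt(12.12516) = 3.48212 m/s
P = 74.9 * 9.81 * 3.48212
= 2558.55 W

2558.55 W


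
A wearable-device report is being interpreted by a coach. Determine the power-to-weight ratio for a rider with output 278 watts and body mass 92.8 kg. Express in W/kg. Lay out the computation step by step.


P/W = 278 / 92.8 = 2.996 W/kg

2.996 W/kg


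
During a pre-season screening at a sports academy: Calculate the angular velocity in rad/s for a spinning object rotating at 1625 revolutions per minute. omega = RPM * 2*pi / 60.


omega = RPM * 2*pi / 60
= 1625 * 6.28318531 / 60
= 170.17 rad/s

170.17 rad/s


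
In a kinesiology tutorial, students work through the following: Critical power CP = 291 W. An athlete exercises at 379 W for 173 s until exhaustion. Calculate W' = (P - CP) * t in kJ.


P - CP = 379 - 291 = 88 W
W' = 88 * 173 = 15224 J
= 15224 / 1000 = 15.224 kJ

15.224 kJ


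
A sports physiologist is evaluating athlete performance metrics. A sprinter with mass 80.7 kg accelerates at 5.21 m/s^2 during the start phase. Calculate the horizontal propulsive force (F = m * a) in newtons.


F = m * a
= 80.7 * 5.21
= 420.45 N

420.45 N


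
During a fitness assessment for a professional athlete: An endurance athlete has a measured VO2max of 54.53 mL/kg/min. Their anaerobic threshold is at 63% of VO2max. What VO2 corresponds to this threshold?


Anaerobic threshold VO2 = VO2max * 63%
= 54.53 * 0.63
= 34.35 mL/kg/min

34.35 mL/kg/min


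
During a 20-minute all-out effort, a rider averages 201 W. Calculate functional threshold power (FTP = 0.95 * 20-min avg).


FTP = 0.95 * 201
= 190.95 W

190.95 W


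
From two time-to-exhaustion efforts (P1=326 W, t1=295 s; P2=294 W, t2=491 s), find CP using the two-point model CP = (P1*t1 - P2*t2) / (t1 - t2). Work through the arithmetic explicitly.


Work in trial 1 = 96170 J
Work in trial 2 = 144354 J
Delta work = -48184 J
Delta time = -196 s
CP = -48184 / -196 = 245.84 W

245.84 W


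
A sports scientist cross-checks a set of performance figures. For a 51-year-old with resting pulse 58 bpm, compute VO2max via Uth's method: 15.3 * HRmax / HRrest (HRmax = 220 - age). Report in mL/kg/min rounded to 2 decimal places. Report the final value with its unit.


Step 1: HRmax = 220 - 51 = 169 bpm
Step 2: Ratio = 169 / 58 = 2.9138
Step 3: VO2max = 15.3 * 2.9138 = 44.58 mL/kg/min

44.58 mL/kg/min


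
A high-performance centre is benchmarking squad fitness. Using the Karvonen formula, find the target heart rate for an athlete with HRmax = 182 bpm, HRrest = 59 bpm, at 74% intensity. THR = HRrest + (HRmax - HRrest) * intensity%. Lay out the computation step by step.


HRR = 182 - 59 = 123
THR = 59 + 123 * 0.74
= 59 + 91.02
= 150.02 bpm

150.02 bpm


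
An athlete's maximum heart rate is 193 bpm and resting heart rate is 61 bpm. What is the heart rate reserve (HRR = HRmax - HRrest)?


HRR = HRmax - HRrest
= 193 - 61
= 132 bpm

132 bpm


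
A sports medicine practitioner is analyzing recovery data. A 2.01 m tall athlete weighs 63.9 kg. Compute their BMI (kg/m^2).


height^2 = 4.0401 m^2
BMI = 63.9 / 4.0401 = 15.82 kg/m^2

15.82 kg/m^2


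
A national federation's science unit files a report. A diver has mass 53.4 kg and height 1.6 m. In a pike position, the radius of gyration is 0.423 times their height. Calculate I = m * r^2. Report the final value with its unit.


r = 0.423 * 1.6 = 0.6768 m
I = m * r^2 = 53.4 * 0.458058 = 24.46 kg*m^2

24.46 kg*m^2


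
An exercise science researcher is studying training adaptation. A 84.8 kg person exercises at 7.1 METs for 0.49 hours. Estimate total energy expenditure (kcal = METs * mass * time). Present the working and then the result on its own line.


Energy = METs * mass(kg) * time(h)
= 7.1 * 84.8 * 0.49
= 295.02 kcal

295.02 kcal


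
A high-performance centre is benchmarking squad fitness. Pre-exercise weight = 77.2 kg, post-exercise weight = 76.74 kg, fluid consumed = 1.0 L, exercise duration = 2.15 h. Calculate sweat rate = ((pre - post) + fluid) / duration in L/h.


Weight loss = 77.2 - 76.74 = 0.46 kg (approx L)
Total sweat = 0.46 + 1.0 = 1.46 L
Sweat rate = 1.46 / 2.15 = 0.679 L/h

0.679 L/h


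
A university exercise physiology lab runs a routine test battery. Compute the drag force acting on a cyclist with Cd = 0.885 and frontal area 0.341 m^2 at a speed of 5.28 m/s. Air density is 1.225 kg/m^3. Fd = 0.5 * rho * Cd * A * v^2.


Step 1: v^2 = 27.8784
Step 2: Fd = 0.5 * 1.225 * 0.885 * 0.341 * 27.8784
= 5.153 N

5.153 N


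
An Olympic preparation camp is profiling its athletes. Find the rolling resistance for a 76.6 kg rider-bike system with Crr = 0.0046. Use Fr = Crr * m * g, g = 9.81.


m * g = 76.6 * 9.81 = 751.446 N
Fr = 0.0046 * 751.446 = 3.457 N

3.457 N


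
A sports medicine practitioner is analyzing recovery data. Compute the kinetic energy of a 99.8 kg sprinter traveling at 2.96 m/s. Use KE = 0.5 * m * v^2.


Velocity squared = 8.7616
KE = 0.5 * 99.8 * 8.7616 = 437.2 J

437.2 J


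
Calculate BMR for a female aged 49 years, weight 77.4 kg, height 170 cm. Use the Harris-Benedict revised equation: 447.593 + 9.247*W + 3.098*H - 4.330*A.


Substituting values:
W term = 9.247 * 77.4 = 715.7178
H term = 3.098 * 170 = 526.66
A term = 4.330 * 49 = 212.17
BMR = 1477.8 kcal/day

1477.8 kcal/day


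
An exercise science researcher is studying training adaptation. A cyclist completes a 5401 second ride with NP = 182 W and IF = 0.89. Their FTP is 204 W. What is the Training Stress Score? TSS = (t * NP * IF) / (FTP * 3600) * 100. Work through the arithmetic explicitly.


t * NP * IF = 5401 * 182 * 0.89 = 874853.98
FTP * 3600 = 734400
TSS = (874853.98 / 734400) * 100 = 119.12

119.12 TSS


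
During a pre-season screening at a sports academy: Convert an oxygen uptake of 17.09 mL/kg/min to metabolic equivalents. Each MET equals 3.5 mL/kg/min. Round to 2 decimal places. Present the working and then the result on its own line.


One MET = 3.5 mL/kg/min
Number of METs = 17.09 / 3.5
= 4.88 METs

4.88 METs


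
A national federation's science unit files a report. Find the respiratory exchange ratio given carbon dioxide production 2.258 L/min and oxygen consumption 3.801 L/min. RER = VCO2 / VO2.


VCO2 = 2.258 L/min
VO2 = 3.801 L/min
RER = 2.258 / 3.801 = 0.5941

0.5941


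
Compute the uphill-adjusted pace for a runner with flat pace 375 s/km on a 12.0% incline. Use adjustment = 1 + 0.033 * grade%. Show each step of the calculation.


Adjustment factor = 1 + 0.033 * 12.0 = 1.396
Grade-adjusted pace = 375 * 1.396 = 523.5 s/km

523.5 s/km


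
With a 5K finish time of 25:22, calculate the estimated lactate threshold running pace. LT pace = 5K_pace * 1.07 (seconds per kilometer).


Race duration = 1522 s for 5 km
Average pace = 1522 / 5 = 304.4 s/km
LT pace = 304.4 * 1.07
= 325.71 s/km

325.71 s/km


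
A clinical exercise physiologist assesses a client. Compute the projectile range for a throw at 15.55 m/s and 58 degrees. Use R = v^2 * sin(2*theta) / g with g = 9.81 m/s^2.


Two times the angle = 116 degrees
sin(116) = 0.898794
R = 241.8025 * 0.898794 / 9.81 = 22.154 m

22.154 m


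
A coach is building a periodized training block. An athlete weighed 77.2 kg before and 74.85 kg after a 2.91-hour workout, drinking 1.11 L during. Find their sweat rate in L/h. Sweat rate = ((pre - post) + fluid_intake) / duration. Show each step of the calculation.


Body mass change = 2.35 kg
Total sweat loss = 2.35 + 1.11 = 3.46 L
Rate = 3.46 / 2.91 = 1.189 L/h

1.189 L/h


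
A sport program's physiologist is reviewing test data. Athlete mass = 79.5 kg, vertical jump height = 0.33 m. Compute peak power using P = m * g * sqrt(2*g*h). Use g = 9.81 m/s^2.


sqrt(2 * 9.81 * 0.33) = sqrt(6.4746) = 2.544524 m/s
P = 79.5 * 9.81 * 2.544524
= 1984.46 W

1984.46 W


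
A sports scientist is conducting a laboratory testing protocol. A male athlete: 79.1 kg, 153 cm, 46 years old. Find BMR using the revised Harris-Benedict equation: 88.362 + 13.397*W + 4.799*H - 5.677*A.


Intercept = 88.362
Weight contribution = 13.397 * 79.1 = 1059.7027
Height contribution = 4.799 * 153 = 734.247
Age contribution = 5.677 * 46 = 261.142
BMR = 88.362 + 1059.7027 + 734.247 - 261.142
= 1621.17 kcal/day

1621.17 kcal/day
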